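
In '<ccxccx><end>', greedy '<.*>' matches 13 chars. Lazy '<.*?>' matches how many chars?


Greedy '<.*>' tries to match as MUCH as possible.
Lazy '<.*?>' tries to match as LITTLE as possible.

String: '<ccxccx><end>'
Greedy '<.*>' starts at first '<' and extends to the LAST '>': '<ccxccx><end>' (13 chars)
Lazy '<.*?>' starts at first '<' and stops at the FIRST '>': '<ccxccx>' (8 chars)

8


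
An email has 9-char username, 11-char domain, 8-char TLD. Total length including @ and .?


An email address has format: username@domain.tld
Username length: 9
'@' character: 1
Domain length: 11
'.' character: 1
TLD length: 8
Total = 9 + 1 + 11 + 1 + 8 = 30

30


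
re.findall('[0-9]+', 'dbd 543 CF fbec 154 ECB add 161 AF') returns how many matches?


Pattern '[0-9]+' finds one or more digits.
Text: 'dbd 543 CF fbec 154 ECB add 161 AF'
Scanning for matches:
  Match 1: '543'
  Match 2: '154'
  Match 3: '161'
Total matches: 3

3


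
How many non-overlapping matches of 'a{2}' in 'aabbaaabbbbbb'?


Pattern 'a{2}' matches exactly 2 consecutive a's (greedy, non-overlapping).
String: 'aabbaaabbbbbb'
Scanning for runs of a's:
  Run at pos 0: 'aa' (length 2) -> 1 match(es)
  Run at pos 4: 'aaa' (length 3) -> 1 match(es)
Matches found: ['aa', 'aa']
Total: 2

2


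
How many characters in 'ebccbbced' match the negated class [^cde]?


Negated class [^cde] matches any char NOT in {c, d, e}
Scanning 'ebccbbced':
  pos 0: 'e' -> no (excluded)
  pos 1: 'b' -> MATCH
  pos 2: 'c' -> no (excluded)
  pos 3: 'c' -> no (excluded)
  pos 4: 'b' -> MATCH
  pos 5: 'b' -> MATCH
  pos 6: 'c' -> no (excluded)
  pos 7: 'e' -> no (excluded)
  pos 8: 'd' -> no (excluded)
Total matches: 3

3


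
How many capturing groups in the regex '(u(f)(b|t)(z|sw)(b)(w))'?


To count capturing groups, count each '(' that starts a group.
Pattern: '(u(f)(b|t)(z|sw)(b)(w))'
Walking through the pattern:
  Position 0: '(' -> group #1
  Position 2: '(' -> group #2
  Position 5: '(' -> group #3
  Position 10: '(' -> group #4
  Position 16: '(' -> group #5
  Position 19: '(' -> group #6
Total capturing groups: 6

6


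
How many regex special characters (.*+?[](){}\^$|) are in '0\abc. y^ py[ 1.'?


Regex special characters are: . * + ? [ ] ( ) { } \ ^ $ |
Scanning '0\abc. y^ py[ 1.':
  pos 1: '\' -> SPECIAL
  pos 5: '.' -> SPECIAL
  pos 8: '^' -> SPECIAL
  pos 12: '[' -> SPECIAL
  pos 15: '.' -> SPECIAL
Special chars found: ['\\', '.', '^', '[', '.']
Total: 5

5


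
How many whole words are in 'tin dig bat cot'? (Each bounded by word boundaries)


Word boundaries (\b) mark the start/end of each word.
Text: 'tin dig bat cot'
Splitting by whitespace:
  Word 1: 'tin'
  Word 2: 'dig'
  Word 3: 'bat'
  Word 4: 'cot'
Total whole words: 4

4


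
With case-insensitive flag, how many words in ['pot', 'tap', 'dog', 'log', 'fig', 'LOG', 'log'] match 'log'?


Case-insensitive matching: compare each word's lowercase form to 'log'.
  'pot' -> lower='pot' -> no
  'tap' -> lower='tap' -> no
  'dog' -> lower='dog' -> no
  'log' -> lower='log' -> MATCH
  'fig' -> lower='fig' -> no
  'LOG' -> lower='log' -> MATCH
  'log' -> lower='log' -> MATCH
Matches: ['log', 'LOG', 'log']
Count: 3

3


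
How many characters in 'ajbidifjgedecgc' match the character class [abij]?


Character class [abij] matches any of: {a, b, i, j}
Scanning string 'ajbidifjgedecgc' character by character:
  pos 0: 'a' -> MATCH
  pos 1: 'j' -> MATCH
  pos 2: 'b' -> MATCH
  pos 3: 'i' -> MATCH
  pos 4: 'd' -> no
  pos 5: 'i' -> MATCH
  pos 6: 'f' -> no
  pos 7: 'j' -> MATCH
  pos 8: 'g' -> no
  pos 9: 'e' -> no
  pos 10: 'd' -> no
  pos 11: 'e' -> no
  pos 12: 'c' -> no
  pos 13: 'g' -> no
  pos 14: 'c' -> no
Total matches: 6

6


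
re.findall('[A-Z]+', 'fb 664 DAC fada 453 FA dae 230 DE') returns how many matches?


Pattern '[A-Z]+' finds one or more uppercase letters.
Text: 'fb 664 DAC fada 453 FA dae 230 DE'
Scanning for matches:
  Match 1: 'DAC'
  Match 2: 'FA'
  Match 3: 'DE'
Total matches: 3

3


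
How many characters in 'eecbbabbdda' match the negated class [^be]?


Negated class [^be] matches any char NOT in {b, e}
Scanning 'eecbbabbdda':
  pos 0: 'e' -> no (excluded)
  pos 1: 'e' -> no (excluded)
  pos 2: 'c' -> MATCH
  pos 3: 'b' -> no (excluded)
  pos 4: 'b' -> no (excluded)
  pos 5: 'a' -> MATCH
  pos 6: 'b' -> no (excluded)
  pos 7: 'b' -> no (excluded)
  pos 8: 'd' -> MATCH
  pos 9: 'd' -> MATCH
  pos 10: 'a' -> MATCH
Total matches: 5

5


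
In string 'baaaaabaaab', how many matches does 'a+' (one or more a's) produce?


Pattern 'a+' matches one or more consecutive a's.
String: 'baaaaabaaab'
Scanning for runs of a:
  Match 1: 'aaaaa' (length 5)
  Match 2: 'aaa' (length 3)
Total matches: 2

2


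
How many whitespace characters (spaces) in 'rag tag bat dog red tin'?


\s matches whitespace characters (spaces, tabs, etc.).
Text: 'rag tag bat dog red tin'
This text has 6 words separated by spaces.
Number of spaces = number of words - 1 = 6 - 1 = 5

5


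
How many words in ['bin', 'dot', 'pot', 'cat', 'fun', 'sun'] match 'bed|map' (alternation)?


Alternation 'bed|map' matches either 'bed' or 'map'.
Checking each word:
  'bin' -> no
  'dot' -> no
  'pot' -> no
  'cat' -> no
  'fun' -> no
  'sun' -> no
Matches: []
Count: 0

0


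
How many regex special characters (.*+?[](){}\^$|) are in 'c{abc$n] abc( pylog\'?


Regex special characters are: . * + ? [ ] ( ) { } \ ^ $ |
Scanning 'c{abc$n] abc( pylog\':
  pos 1: '{' -> SPECIAL
  pos 5: '$' -> SPECIAL
  pos 7: ']' -> SPECIAL
  pos 12: '(' -> SPECIAL
  pos 19: '\' -> SPECIAL
Special chars found: ['{', '$', ']', '(', '\\']
Total: 5

5


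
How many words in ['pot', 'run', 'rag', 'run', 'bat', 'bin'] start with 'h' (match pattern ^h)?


Pattern ^h anchors to start of word. Check which words begin with 'h':
  'pot' -> no
  'run' -> no
  'rag' -> no
  'run' -> no
  'bat' -> no
  'bin' -> no
Matching words: []
Count: 0

0


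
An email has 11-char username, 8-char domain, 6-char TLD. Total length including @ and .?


An email address has format: username@domain.tld
Username length: 11
'@' character: 1
Domain length: 8
'.' character: 1
TLD length: 6
Total = 11 + 1 + 8 + 1 + 6 = 27

27


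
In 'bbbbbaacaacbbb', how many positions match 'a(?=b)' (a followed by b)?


Lookahead 'a(?=b)' matches 'a' only when followed by 'b'.
String: 'bbbbbaacaacbbb'
Checking each position where char is 'a':
  pos 5: 'a' -> no (next='a')
  pos 6: 'a' -> no (next='c')
  pos 8: 'a' -> no (next='a')
  pos 9: 'a' -> no (next='c')
Matching positions: []
Count: 0

0


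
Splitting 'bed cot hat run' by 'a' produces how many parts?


Splitting by 'a' breaks the string at each occurrence of the separator.
Text: 'bed cot hat run'
Parts after split:
  Part 1: 'bed cot h'
  Part 2: 't run'
Total parts: 2

2


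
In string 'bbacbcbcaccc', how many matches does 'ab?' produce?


Pattern 'ab?' matches 'a' optionally followed by 'b'.
String: 'bbacbcbcaccc'
Scanning left to right for 'a' then checking next char:
  Match 1: 'a' (a not followed by b)
  Match 2: 'a' (a not followed by b)
Total matches: 2

2


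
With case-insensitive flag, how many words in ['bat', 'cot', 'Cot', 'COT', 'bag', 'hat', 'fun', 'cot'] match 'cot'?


Case-insensitive matching: compare each word's lowercase form to 'cot'.
  'bat' -> lower='bat' -> no
  'cot' -> lower='cot' -> MATCH
  'Cot' -> lower='cot' -> MATCH
  'COT' -> lower='cot' -> MATCH
  'bag' -> lower='bag' -> no
  'hat' -> lower='hat' -> no
  'fun' -> lower='fun' -> no
  'cot' -> lower='cot' -> MATCH
Matches: ['cot', 'Cot', 'COT', 'cot']
Count: 4

4


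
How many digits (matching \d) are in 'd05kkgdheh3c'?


\d matches any digit 0-9.
Scanning 'd05kkgdheh3c':
  pos 1: '0' -> DIGIT
  pos 2: '5' -> DIGIT
  pos 10: '3' -> DIGIT
Digits found: ['0', '5', '3']
Total: 3

3


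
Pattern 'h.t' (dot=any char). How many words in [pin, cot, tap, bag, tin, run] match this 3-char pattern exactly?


Pattern 'h.t' means: starts with 'h', any single char, ends with 't'.
Checking each word (must be exactly 3 chars):
  'pin' (len=3): no
  'cot' (len=3): no
  'tap' (len=3): no
  'bag' (len=3): no
  'tin' (len=3): no
  'run' (len=3): no
Matching words: []
Total: 0

0


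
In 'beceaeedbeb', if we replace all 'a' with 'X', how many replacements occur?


re.sub('a', 'X', text) replaces every occurrence of 'a' with 'X'.
Text: 'beceaeedbeb'
Scanning for 'a':
  pos 4: 'a' -> replacement #1
Total replacements: 1

1


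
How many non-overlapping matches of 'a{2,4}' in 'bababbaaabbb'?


Pattern 'a{2,4}' matches between 2 and 4 consecutive a's (greedy).
String: 'bababbaaabbb'
Finding runs of a's and applying greedy matching:
  Run at pos 1: 'a' (length 1)
  Run at pos 3: 'a' (length 1)
  Run at pos 6: 'aaa' (length 3)
Matches: ['aaa']
Count: 1

1


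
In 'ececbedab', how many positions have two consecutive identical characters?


Looking for consecutive identical characters in 'ececbedab':
  pos 0-1: 'e' vs 'c' -> different
  pos 1-2: 'c' vs 'e' -> different
  pos 2-3: 'e' vs 'c' -> different
  pos 3-4: 'c' vs 'b' -> different
  pos 4-5: 'b' vs 'e' -> different
  pos 5-6: 'e' vs 'd' -> different
  pos 6-7: 'd' vs 'a' -> different
  pos 7-8: 'a' vs 'b' -> different
Consecutive identical pairs: []
Count: 0

0


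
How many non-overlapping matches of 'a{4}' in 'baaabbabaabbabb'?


Pattern 'a{4}' matches exactly 4 consecutive a's (greedy, non-overlapping).
String: 'baaabbabaabbabb'
Scanning for runs of a's:
  Run at pos 1: 'aaa' (length 3) -> 0 match(es)
  Run at pos 6: 'a' (length 1) -> 0 match(es)
  Run at pos 8: 'aa' (length 2) -> 0 match(es)
  Run at pos 12: 'a' (length 1) -> 0 match(es)
Matches found: []
Total: 0

0


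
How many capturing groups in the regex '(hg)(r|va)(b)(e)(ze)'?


To count capturing groups, count each '(' that starts a group.
Pattern: '(hg)(r|va)(b)(e)(ze)'
Walking through the pattern:
  Position 0: '(' -> group #1
  Position 4: '(' -> group #2
  Position 10: '(' -> group #3
  Position 13: '(' -> group #4
  Position 16: '(' -> group #5
Total capturing groups: 5

5


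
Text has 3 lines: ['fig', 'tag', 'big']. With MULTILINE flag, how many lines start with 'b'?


With MULTILINE flag, ^ matches the start of each line.
Lines: ['fig', 'tag', 'big']
Checking which lines start with 'b':
  Line 1: 'fig' -> no
  Line 2: 'tag' -> no
  Line 3: 'big' -> MATCH
Matching lines: ['big']
Count: 1

1


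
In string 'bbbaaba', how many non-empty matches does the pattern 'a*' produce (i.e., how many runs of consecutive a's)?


Pattern 'a*' matches zero or more a's. We want non-empty runs of consecutive a's.
String: 'bbbaaba'
Walking through the string to find runs of a's:
  Run 1: positions 3-4 -> 'aa'
  Run 2: positions 6-6 -> 'a'
Non-empty runs found: ['aa', 'a']
Count: 2

2


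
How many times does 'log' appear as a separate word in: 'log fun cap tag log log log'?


Scanning each word for exact match 'log':
  Word 1: 'log' -> MATCH
  Word 2: 'fun' -> no
  Word 3: 'cap' -> no
  Word 4: 'tag' -> no
  Word 5: 'log' -> MATCH
  Word 6: 'log' -> MATCH
  Word 7: 'log' -> MATCH
Total matches: 4

4


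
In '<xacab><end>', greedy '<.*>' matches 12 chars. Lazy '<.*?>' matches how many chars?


Greedy '<.*>' tries to match as MUCH as possible.
Lazy '<.*?>' tries to match as LITTLE as possible.

String: '<xacab><end>'
Greedy '<.*>' starts at first '<' and extends to the LAST '>': '<xacab><end>' (12 chars)
Lazy '<.*?>' starts at first '<' and stops at the FIRST '>': '<xacab>' (7 chars)

7


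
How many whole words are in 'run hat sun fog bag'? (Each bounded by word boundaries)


Word boundaries (\b) mark the start/end of each word.
Text: 'run hat sun fog bag'
Splitting by whitespace:
  Word 1: 'run'
  Word 2: 'hat'
  Word 3: 'sun'
  Word 4: 'fog'
  Word 5: 'bag'
Total whole words: 5

5


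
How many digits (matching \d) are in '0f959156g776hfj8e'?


\d matches any digit 0-9.
Scanning '0f959156g776hfj8e':
  pos 0: '0' -> DIGIT
  pos 2: '9' -> DIGIT
  pos 3: '5' -> DIGIT
  pos 4: '9' -> DIGIT
  pos 5: '1' -> DIGIT
  pos 6: '5' -> DIGIT
  pos 7: '6' -> DIGIT
  pos 9: '7' -> DIGIT
  pos 10: '7' -> DIGIT
  pos 11: '6' -> DIGIT
  pos 15: '8' -> DIGIT
Digits found: ['0', '9', '5', '9', '1', '5', '6', '7', '7', '6', '8']
Total: 11

11


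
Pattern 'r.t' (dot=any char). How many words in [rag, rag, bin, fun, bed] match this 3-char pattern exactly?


Pattern 'r.t' means: starts with 'r', any single char, ends with 't'.
Checking each word (must be exactly 3 chars):
  'rag' (len=3): no
  'rag' (len=3): no
  'bin' (len=3): no
  'fun' (len=3): no
  'bed' (len=3): no
Matching words: []
Total: 0

0


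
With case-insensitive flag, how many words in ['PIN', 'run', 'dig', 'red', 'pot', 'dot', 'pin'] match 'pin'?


Case-insensitive matching: compare each word's lowercase form to 'pin'.
  'PIN' -> lower='pin' -> MATCH
  'run' -> lower='run' -> no
  'dig' -> lower='dig' -> no
  'red' -> lower='red' -> no
  'pot' -> lower='pot' -> no
  'dot' -> lower='dot' -> no
  'pin' -> lower='pin' -> MATCH
Matches: ['PIN', 'pin']
Count: 2

2


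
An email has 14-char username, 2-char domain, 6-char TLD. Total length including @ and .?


An email address has format: username@domain.tld
Username length: 14
'@' character: 1
Domain length: 2
'.' character: 1
TLD length: 6
Total = 14 + 1 + 2 + 1 + 6 = 24

24


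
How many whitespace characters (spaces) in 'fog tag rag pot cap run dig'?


\s matches whitespace characters (spaces, tabs, etc.).
Text: 'fog tag rag pot cap run dig'
This text has 7 words separated by spaces.
Number of spaces = number of words - 1 = 7 - 1 = 6

6


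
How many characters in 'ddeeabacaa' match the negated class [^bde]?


Negated class [^bde] matches any char NOT in {b, d, e}
Scanning 'ddeeabacaa':
  pos 0: 'd' -> no (excluded)
  pos 1: 'd' -> no (excluded)
  pos 2: 'e' -> no (excluded)
  pos 3: 'e' -> no (excluded)
  pos 4: 'a' -> MATCH
  pos 5: 'b' -> no (excluded)
  pos 6: 'a' -> MATCH
  pos 7: 'c' -> MATCH
  pos 8: 'a' -> MATCH
  pos 9: 'a' -> MATCH
Total matches: 5

5


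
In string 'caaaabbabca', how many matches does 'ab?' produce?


Pattern 'ab?' matches 'a' optionally followed by 'b'.
String: 'caaaabbabca'
Scanning left to right for 'a' then checking next char:
  Match 1: 'a' (a not followed by b)
  Match 2: 'a' (a not followed by b)
  Match 3: 'a' (a not followed by b)
  Match 4: 'ab' (a followed by b)
  Match 5: 'ab' (a followed by b)
  Match 6: 'a' (a not followed by b)
Total matches: 6

6


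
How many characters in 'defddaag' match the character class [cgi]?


Character class [cgi] matches any of: {c, g, i}
Scanning string 'defddaag' character by character:
  pos 0: 'd' -> no
  pos 1: 'e' -> no
  pos 2: 'f' -> no
  pos 3: 'd' -> no
  pos 4: 'd' -> no
  pos 5: 'a' -> no
  pos 6: 'a' -> no
  pos 7: 'g' -> MATCH
Total matches: 1

1


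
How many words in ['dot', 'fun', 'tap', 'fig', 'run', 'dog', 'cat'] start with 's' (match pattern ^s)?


Pattern ^s anchors to start of word. Check which words begin with 's':
  'dot' -> no
  'fun' -> no
  'tap' -> no
  'fig' -> no
  'run' -> no
  'dog' -> no
  'cat' -> no
Matching words: []
Count: 0

0


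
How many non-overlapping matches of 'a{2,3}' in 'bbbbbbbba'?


Pattern 'a{2,3}' matches between 2 and 3 consecutive a's (greedy).
String: 'bbbbbbbba'
Finding runs of a's and applying greedy matching:
  Run at pos 8: 'a' (length 1)
Matches: []
Count: 0

0


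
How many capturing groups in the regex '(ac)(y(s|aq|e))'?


To count capturing groups, count each '(' that starts a group.
Pattern: '(ac)(y(s|aq|e))'
Walking through the pattern:
  Position 0: '(' -> group #1
  Position 4: '(' -> group #2
  Position 6: '(' -> group #3
Total capturing groups: 3

3


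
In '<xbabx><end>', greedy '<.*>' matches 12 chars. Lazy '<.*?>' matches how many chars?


Greedy '<.*>' tries to match as MUCH as possible.
Lazy '<.*?>' tries to match as LITTLE as possible.

String: '<xbabx><end>'
Greedy '<.*>' starts at first '<' and extends to the LAST '>': '<xbabx><end>' (12 chars)
Lazy '<.*?>' starts at first '<' and stops at the FIRST '>': '<xbabx>' (7 chars)

7


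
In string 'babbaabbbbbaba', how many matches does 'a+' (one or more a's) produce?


Pattern 'a+' matches one or more consecutive a's.
String: 'babbaabbbbbaba'
Scanning for runs of a:
  Match 1: 'a' (length 1)
  Match 2: 'aa' (length 2)
  Match 3: 'a' (length 1)
  Match 4: 'a' (length 1)
Total matches: 4

4


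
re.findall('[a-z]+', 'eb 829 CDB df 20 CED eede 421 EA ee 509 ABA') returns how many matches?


Pattern '[a-z]+' finds one or more lowercase letters.
Text: 'eb 829 CDB df 20 CED eede 421 EA ee 509 ABA'
Scanning for matches:
  Match 1: 'eb'
  Match 2: 'df'
  Match 3: 'eede'
  Match 4: 'ee'
Total matches: 4

4


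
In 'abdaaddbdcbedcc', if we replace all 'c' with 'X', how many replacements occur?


re.sub('c', 'X', text) replaces every occurrence of 'c' with 'X'.
Text: 'abdaaddbdcbedcc'
Scanning for 'c':
  pos 9: 'c' -> replacement #1
  pos 13: 'c' -> replacement #2
  pos 14: 'c' -> replacement #3
Total replacements: 3

3


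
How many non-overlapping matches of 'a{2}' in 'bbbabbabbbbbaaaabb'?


Pattern 'a{2}' matches exactly 2 consecutive a's (greedy, non-overlapping).
String: 'bbbabbabbbbbaaaabb'
Scanning for runs of a's:
  Run at pos 3: 'a' (length 1) -> 0 match(es)
  Run at pos 6: 'a' (length 1) -> 0 match(es)
  Run at pos 12: 'aaaa' (length 4) -> 2 match(es)
Matches found: ['aa', 'aa']
Total: 2

2


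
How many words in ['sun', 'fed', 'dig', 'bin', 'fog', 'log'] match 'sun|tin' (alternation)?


Alternation 'sun|tin' matches either 'sun' or 'tin'.
Checking each word:
  'sun' -> MATCH
  'fed' -> no
  'dig' -> no
  'bin' -> no
  'fog' -> no
  'log' -> no
Matches: ['sun']
Count: 1

1


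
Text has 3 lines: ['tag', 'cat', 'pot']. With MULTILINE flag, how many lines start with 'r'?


With MULTILINE flag, ^ matches the start of each line.
Lines: ['tag', 'cat', 'pot']
Checking which lines start with 'r':
  Line 1: 'tag' -> no
  Line 2: 'cat' -> no
  Line 3: 'pot' -> no
Matching lines: []
Count: 0

0


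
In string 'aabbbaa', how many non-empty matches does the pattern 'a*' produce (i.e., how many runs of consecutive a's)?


Pattern 'a*' matches zero or more a's. We want non-empty runs of consecutive a's.
String: 'aabbbaa'
Walking through the string to find runs of a's:
  Run 1: positions 0-1 -> 'aa'
  Run 2: positions 5-6 -> 'aa'
Non-empty runs found: ['aa', 'aa']
Count: 2

2


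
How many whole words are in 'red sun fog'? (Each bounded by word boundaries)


Word boundaries (\b) mark the start/end of each word.
Text: 'red sun fog'
Splitting by whitespace:
  Word 1: 'red'
  Word 2: 'sun'
  Word 3: 'fog'
Total whole words: 3

3


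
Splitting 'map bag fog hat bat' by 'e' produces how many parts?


Splitting by 'e' breaks the string at each occurrence of the separator.
Text: 'map bag fog hat bat'
Parts after split:
  Part 1: 'map bag fog hat bat'
Total parts: 1

1


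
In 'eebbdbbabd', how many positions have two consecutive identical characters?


Looking for consecutive identical characters in 'eebbdbbabd':
  pos 0-1: 'e' vs 'e' -> MATCH ('ee')
  pos 1-2: 'e' vs 'b' -> different
  pos 2-3: 'b' vs 'b' -> MATCH ('bb')
  pos 3-4: 'b' vs 'd' -> different
  pos 4-5: 'd' vs 'b' -> different
  pos 5-6: 'b' vs 'b' -> MATCH ('bb')
  pos 6-7: 'b' vs 'a' -> different
  pos 7-8: 'a' vs 'b' -> different
  pos 8-9: 'b' vs 'd' -> different
Consecutive identical pairs: ['ee', 'bb', 'bb']
Count: 3

3


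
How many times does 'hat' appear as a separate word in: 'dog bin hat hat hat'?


Scanning each word for exact match 'hat':
  Word 1: 'dog' -> no
  Word 2: 'bin' -> no
  Word 3: 'hat' -> MATCH
  Word 4: 'hat' -> MATCH
  Word 5: 'hat' -> MATCH
Total matches: 3

3


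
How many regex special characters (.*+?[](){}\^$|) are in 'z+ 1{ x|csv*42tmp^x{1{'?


Regex special characters are: . * + ? [ ] ( ) { } \ ^ $ |
Scanning 'z+ 1{ x|csv*42tmp^x{1{':
  pos 1: '+' -> SPECIAL
  pos 4: '{' -> SPECIAL
  pos 7: '|' -> SPECIAL
  pos 11: '*' -> SPECIAL
  pos 17: '^' -> SPECIAL
  pos 19: '{' -> SPECIAL
  pos 21: '{' -> SPECIAL
Special chars found: ['+', '{', '|', '*', '^', '{', '{']
Total: 7

7


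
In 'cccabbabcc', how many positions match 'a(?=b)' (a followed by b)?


Lookahead 'a(?=b)' matches 'a' only when followed by 'b'.
String: 'cccabbabcc'
Checking each position where char is 'a':
  pos 3: 'a' -> MATCH (next='b')
  pos 6: 'a' -> MATCH (next='b')
Matching positions: [3, 6]
Count: 2

2


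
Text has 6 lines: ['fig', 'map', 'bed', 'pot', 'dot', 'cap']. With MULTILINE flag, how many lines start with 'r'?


With MULTILINE flag, ^ matches the start of each line.
Lines: ['fig', 'map', 'bed', 'pot', 'dot', 'cap']
Checking which lines start with 'r':
  Line 1: 'fig' -> no
  Line 2: 'map' -> no
  Line 3: 'bed' -> no
  Line 4: 'pot' -> no
  Line 5: 'dot' -> no
  Line 6: 'cap' -> no
Matching lines: []
Count: 0

0


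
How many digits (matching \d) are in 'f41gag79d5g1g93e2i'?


\d matches any digit 0-9.
Scanning 'f41gag79d5g1g93e2i':
  pos 1: '4' -> DIGIT
  pos 2: '1' -> DIGIT
  pos 6: '7' -> DIGIT
  pos 7: '9' -> DIGIT
  pos 9: '5' -> DIGIT
  pos 11: '1' -> DIGIT
  pos 13: '9' -> DIGIT
  pos 14: '3' -> DIGIT
  pos 16: '2' -> DIGIT
Digits found: ['4', '1', '7', '9', '5', '1', '9', '3', '2']
Total: 9

9


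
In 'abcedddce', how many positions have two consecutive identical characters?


Looking for consecutive identical characters in 'abcedddce':
  pos 0-1: 'a' vs 'b' -> different
  pos 1-2: 'b' vs 'c' -> different
  pos 2-3: 'c' vs 'e' -> different
  pos 3-4: 'e' vs 'd' -> different
  pos 4-5: 'd' vs 'd' -> MATCH ('dd')
  pos 5-6: 'd' vs 'd' -> MATCH ('dd')
  pos 6-7: 'd' vs 'c' -> different
  pos 7-8: 'c' vs 'e' -> different
Consecutive identical pairs: ['dd', 'dd']
Count: 2

2


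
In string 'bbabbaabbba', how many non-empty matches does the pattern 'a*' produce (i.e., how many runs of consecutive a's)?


Pattern 'a*' matches zero or more a's. We want non-empty runs of consecutive a's.
String: 'bbabbaabbba'
Walking through the string to find runs of a's:
  Run 1: positions 2-2 -> 'a'
  Run 2: positions 5-6 -> 'aa'
  Run 3: positions 10-10 -> 'a'
Non-empty runs found: ['a', 'aa', 'a']
Count: 3

3


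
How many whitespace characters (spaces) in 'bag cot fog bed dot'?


\s matches whitespace characters (spaces, tabs, etc.).
Text: 'bag cot fog bed dot'
This text has 5 words separated by spaces.
Number of spaces = number of words - 1 = 5 - 1 = 4

4


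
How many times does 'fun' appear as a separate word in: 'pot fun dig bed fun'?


Scanning each word for exact match 'fun':
  Word 1: 'pot' -> no
  Word 2: 'fun' -> MATCH
  Word 3: 'dig' -> no
  Word 4: 'bed' -> no
  Word 5: 'fun' -> MATCH
Total matches: 2

2


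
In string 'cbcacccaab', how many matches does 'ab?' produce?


Pattern 'ab?' matches 'a' optionally followed by 'b'.
String: 'cbcacccaab'
Scanning left to right for 'a' then checking next char:
  Match 1: 'a' (a not followed by b)
  Match 2: 'a' (a not followed by b)
  Match 3: 'ab' (a followed by b)
Total matches: 3

3


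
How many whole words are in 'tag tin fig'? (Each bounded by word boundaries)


Word boundaries (\b) mark the start/end of each word.
Text: 'tag tin fig'
Splitting by whitespace:
  Word 1: 'tag'
  Word 2: 'tin'
  Word 3: 'fig'
Total whole words: 3

3


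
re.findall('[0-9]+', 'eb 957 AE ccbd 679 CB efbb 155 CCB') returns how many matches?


Pattern '[0-9]+' finds one or more digits.
Text: 'eb 957 AE ccbd 679 CB efbb 155 CCB'
Scanning for matches:
  Match 1: '957'
  Match 2: '679'
  Match 3: '155'
Total matches: 3

3


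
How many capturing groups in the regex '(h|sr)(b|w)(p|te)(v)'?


To count capturing groups, count each '(' that starts a group.
Pattern: '(h|sr)(b|w)(p|te)(v)'
Walking through the pattern:
  Position 0: '(' -> group #1
  Position 6: '(' -> group #2
  Position 11: '(' -> group #3
  Position 17: '(' -> group #4
Total capturing groups: 4

4


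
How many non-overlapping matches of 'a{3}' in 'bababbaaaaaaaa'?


Pattern 'a{3}' matches exactly 3 consecutive a's (greedy, non-overlapping).
String: 'bababbaaaaaaaa'
Scanning for runs of a's:
  Run at pos 1: 'a' (length 1) -> 0 match(es)
  Run at pos 3: 'a' (length 1) -> 0 match(es)
  Run at pos 6: 'aaaaaaaa' (length 8) -> 2 match(es)
Matches found: ['aaa', 'aaa']
Total: 2

2


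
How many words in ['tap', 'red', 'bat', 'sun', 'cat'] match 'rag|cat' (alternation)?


Alternation 'rag|cat' matches either 'rag' or 'cat'.
Checking each word:
  'tap' -> no
  'red' -> no
  'bat' -> no
  'sun' -> no
  'cat' -> MATCH
Matches: ['cat']
Count: 1

1


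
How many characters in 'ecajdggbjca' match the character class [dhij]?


Character class [dhij] matches any of: {d, h, i, j}
Scanning string 'ecajdggbjca' character by character:
  pos 0: 'e' -> no
  pos 1: 'c' -> no
  pos 2: 'a' -> no
  pos 3: 'j' -> MATCH
  pos 4: 'd' -> MATCH
  pos 5: 'g' -> no
  pos 6: 'g' -> no
  pos 7: 'b' -> no
  pos 8: 'j' -> MATCH
  pos 9: 'c' -> no
  pos 10: 'a' -> no
Total matches: 3

3


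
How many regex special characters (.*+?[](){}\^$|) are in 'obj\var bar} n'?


Regex special characters are: . * + ? [ ] ( ) { } \ ^ $ |
Scanning 'obj\var bar} n':
  pos 3: '\' -> SPECIAL
  pos 11: '}' -> SPECIAL
Special chars found: ['\\', '}']
Total: 2

2


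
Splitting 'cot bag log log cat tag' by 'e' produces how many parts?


Splitting by 'e' breaks the string at each occurrence of the separator.
Text: 'cot bag log log cat tag'
Parts after split:
  Part 1: 'cot bag log log cat tag'
Total parts: 1

1


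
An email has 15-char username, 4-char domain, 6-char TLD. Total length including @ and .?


An email address has format: username@domain.tld
Username length: 15
'@' character: 1
Domain length: 4
'.' character: 1
TLD length: 6
Total = 15 + 1 + 4 + 1 + 6 = 27

27


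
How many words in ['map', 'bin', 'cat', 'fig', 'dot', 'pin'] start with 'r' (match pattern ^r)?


Pattern ^r anchors to start of word. Check which words begin with 'r':
  'map' -> no
  'bin' -> no
  'cat' -> no
  'fig' -> no
  'dot' -> no
  'pin' -> no
Matching words: []
Count: 0

0


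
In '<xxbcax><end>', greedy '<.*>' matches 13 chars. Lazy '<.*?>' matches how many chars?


Greedy '<.*>' tries to match as MUCH as possible.
Lazy '<.*?>' tries to match as LITTLE as possible.

String: '<xxbcax><end>'
Greedy '<.*>' starts at first '<' and extends to the LAST '>': '<xxbcax><end>' (13 chars)
Lazy '<.*?>' starts at first '<' and stops at the FIRST '>': '<xxbcax>' (8 chars)

8


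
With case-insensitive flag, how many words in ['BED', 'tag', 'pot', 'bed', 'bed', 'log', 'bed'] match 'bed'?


Case-insensitive matching: compare each word's lowercase form to 'bed'.
  'BED' -> lower='bed' -> MATCH
  'tag' -> lower='tag' -> no
  'pot' -> lower='pot' -> no
  'bed' -> lower='bed' -> MATCH
  'bed' -> lower='bed' -> MATCH
  'log' -> lower='log' -> no
  'bed' -> lower='bed' -> MATCH
Matches: ['BED', 'bed', 'bed', 'bed']
Count: 4

4


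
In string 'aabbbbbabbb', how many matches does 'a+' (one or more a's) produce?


Pattern 'a+' matches one or more consecutive a's.
String: 'aabbbbbabbb'
Scanning for runs of a:
  Match 1: 'aa' (length 2)
  Match 2: 'a' (length 1)
Total matches: 2

2


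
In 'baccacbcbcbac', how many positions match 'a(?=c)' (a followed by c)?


Lookahead 'a(?=c)' matches 'a' only when followed by 'c'.
String: 'baccacbcbcbac'
Checking each position where char is 'a':
  pos 1: 'a' -> MATCH (next='c')
  pos 4: 'a' -> MATCH (next='c')
  pos 11: 'a' -> MATCH (next='c')
Matching positions: [1, 4, 11]
Count: 3

3


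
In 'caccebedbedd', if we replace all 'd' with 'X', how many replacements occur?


re.sub('d', 'X', text) replaces every occurrence of 'd' with 'X'.
Text: 'caccebedbedd'
Scanning for 'd':
  pos 7: 'd' -> replacement #1
  pos 10: 'd' -> replacement #2
  pos 11: 'd' -> replacement #3
Total replacements: 3

3


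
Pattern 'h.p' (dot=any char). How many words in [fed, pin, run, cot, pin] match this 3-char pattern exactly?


Pattern 'h.p' means: starts with 'h', any single char, ends with 'p'.
Checking each word (must be exactly 3 chars):
  'fed' (len=3): no
  'pin' (len=3): no
  'run' (len=3): no
  'cot' (len=3): no
  'pin' (len=3): no
Matching words: []
Total: 0

0


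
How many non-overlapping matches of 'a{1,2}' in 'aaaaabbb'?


Pattern 'a{1,2}' matches between 1 and 2 consecutive a's (greedy).
String: 'aaaaabbb'
Finding runs of a's and applying greedy matching:
  Run at pos 0: 'aaaaa' (length 5)
Matches: ['aa', 'aa', 'a']
Count: 3

3


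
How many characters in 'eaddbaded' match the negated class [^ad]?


Negated class [^ad] matches any char NOT in {a, d}
Scanning 'eaddbaded':
  pos 0: 'e' -> MATCH
  pos 1: 'a' -> no (excluded)
  pos 2: 'd' -> no (excluded)
  pos 3: 'd' -> no (excluded)
  pos 4: 'b' -> MATCH
  pos 5: 'a' -> no (excluded)
  pos 6: 'd' -> no (excluded)
  pos 7: 'e' -> MATCH
  pos 8: 'd' -> no (excluded)
Total matches: 3

3


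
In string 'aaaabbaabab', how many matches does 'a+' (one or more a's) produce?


Pattern 'a+' matches one or more consecutive a's.
String: 'aaaabbaabab'
Scanning for runs of a:
  Match 1: 'aaaa' (length 4)
  Match 2: 'aa' (length 2)
  Match 3: 'a' (length 1)
Total matches: 3

3


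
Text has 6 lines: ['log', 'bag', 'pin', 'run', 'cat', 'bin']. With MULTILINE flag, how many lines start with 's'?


With MULTILINE flag, ^ matches the start of each line.
Lines: ['log', 'bag', 'pin', 'run', 'cat', 'bin']
Checking which lines start with 's':
  Line 1: 'log' -> no
  Line 2: 'bag' -> no
  Line 3: 'pin' -> no
  Line 4: 'run' -> no
  Line 5: 'cat' -> no
  Line 6: 'bin' -> no
Matching lines: []
Count: 0

0


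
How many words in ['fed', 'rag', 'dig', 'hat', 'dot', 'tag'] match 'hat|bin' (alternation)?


Alternation 'hat|bin' matches either 'hat' or 'bin'.
Checking each word:
  'fed' -> no
  'rag' -> no
  'dig' -> no
  'hat' -> MATCH
  'dot' -> no
  'tag' -> no
Matches: ['hat']
Count: 1

1


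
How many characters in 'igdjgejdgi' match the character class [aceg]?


Character class [aceg] matches any of: {a, c, e, g}
Scanning string 'igdjgejdgi' character by character:
  pos 0: 'i' -> no
  pos 1: 'g' -> MATCH
  pos 2: 'd' -> no
  pos 3: 'j' -> no
  pos 4: 'g' -> MATCH
  pos 5: 'e' -> MATCH
  pos 6: 'j' -> no
  pos 7: 'd' -> no
  pos 8: 'g' -> MATCH
  pos 9: 'i' -> no
Total matches: 4

4


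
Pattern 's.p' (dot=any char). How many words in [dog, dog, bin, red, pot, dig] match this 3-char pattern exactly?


Pattern 's.p' means: starts with 's', any single char, ends with 'p'.
Checking each word (must be exactly 3 chars):
  'dog' (len=3): no
  'dog' (len=3): no
  'bin' (len=3): no
  'red' (len=3): no
  'pot' (len=3): no
  'dig' (len=3): no
Matching words: []
Total: 0

0


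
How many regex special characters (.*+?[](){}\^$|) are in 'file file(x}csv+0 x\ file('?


Regex special characters are: . * + ? [ ] ( ) { } \ ^ $ |
Scanning 'file file(x}csv+0 x\ file(':
  pos 9: '(' -> SPECIAL
  pos 11: '}' -> SPECIAL
  pos 15: '+' -> SPECIAL
  pos 19: '\' -> SPECIAL
  pos 25: '(' -> SPECIAL
Special chars found: ['(', '}', '+', '\\', '(']
Total: 5

5


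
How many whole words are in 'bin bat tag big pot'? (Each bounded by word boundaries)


Word boundaries (\b) mark the start/end of each word.
Text: 'bin bat tag big pot'
Splitting by whitespace:
  Word 1: 'bin'
  Word 2: 'bat'
  Word 3: 'tag'
  Word 4: 'big'
  Word 5: 'pot'
Total whole words: 5

5


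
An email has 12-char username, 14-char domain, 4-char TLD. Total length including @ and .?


An email address has format: username@domain.tld
Username length: 12
'@' character: 1
Domain length: 14
'.' character: 1
TLD length: 4
Total = 12 + 1 + 14 + 1 + 4 = 32

32


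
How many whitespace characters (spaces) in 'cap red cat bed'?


\s matches whitespace characters (spaces, tabs, etc.).
Text: 'cap red cat bed'
This text has 4 words separated by spaces.
Number of spaces = number of words - 1 = 4 - 1 = 3

3


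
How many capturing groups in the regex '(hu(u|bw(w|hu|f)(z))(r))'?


To count capturing groups, count each '(' that starts a group.
Pattern: '(hu(u|bw(w|hu|f)(z))(r))'
Walking through the pattern:
  Position 0: '(' -> group #1
  Position 3: '(' -> group #2
  Position 8: '(' -> group #3
  Position 16: '(' -> group #4
  Position 20: '(' -> group #5
Total capturing groups: 5

5


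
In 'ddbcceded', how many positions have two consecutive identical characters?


Looking for consecutive identical characters in 'ddbcceded':
  pos 0-1: 'd' vs 'd' -> MATCH ('dd')
  pos 1-2: 'd' vs 'b' -> different
  pos 2-3: 'b' vs 'c' -> different
  pos 3-4: 'c' vs 'c' -> MATCH ('cc')
  pos 4-5: 'c' vs 'e' -> different
  pos 5-6: 'e' vs 'd' -> different
  pos 6-7: 'd' vs 'e' -> different
  pos 7-8: 'e' vs 'd' -> different
Consecutive identical pairs: ['dd', 'cc']
Count: 2

2


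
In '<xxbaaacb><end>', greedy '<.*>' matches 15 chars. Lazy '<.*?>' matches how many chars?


Greedy '<.*>' tries to match as MUCH as possible.
Lazy '<.*?>' tries to match as LITTLE as possible.

String: '<xxbaaacb><end>'
Greedy '<.*>' starts at first '<' and extends to the LAST '>': '<xxbaaacb><end>' (15 chars)
Lazy '<.*?>' starts at first '<' and stops at the FIRST '>': '<xxbaaacb>' (10 chars)

10


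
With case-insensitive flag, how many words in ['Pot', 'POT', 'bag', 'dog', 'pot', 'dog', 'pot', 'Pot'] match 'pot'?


Case-insensitive matching: compare each word's lowercase form to 'pot'.
  'Pot' -> lower='pot' -> MATCH
  'POT' -> lower='pot' -> MATCH
  'bag' -> lower='bag' -> no
  'dog' -> lower='dog' -> no
  'pot' -> lower='pot' -> MATCH
  'dog' -> lower='dog' -> no
  'pot' -> lower='pot' -> MATCH
  'Pot' -> lower='pot' -> MATCH
Matches: ['Pot', 'POT', 'pot', 'pot', 'Pot']
Count: 5

5


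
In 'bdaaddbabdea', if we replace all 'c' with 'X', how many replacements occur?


re.sub('c', 'X', text) replaces every occurrence of 'c' with 'X'.
Text: 'bdaaddbabdea'
Scanning for 'c':
Total replacements: 0

0


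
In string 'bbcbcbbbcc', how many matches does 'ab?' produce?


Pattern 'ab?' matches 'a' optionally followed by 'b'.
String: 'bbcbcbbbcc'
Scanning left to right for 'a' then checking next char:
Total matches: 0

0


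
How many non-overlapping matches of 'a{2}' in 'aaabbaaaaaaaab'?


Pattern 'a{2}' matches exactly 2 consecutive a's (greedy, non-overlapping).
String: 'aaabbaaaaaaaab'
Scanning for runs of a's:
  Run at pos 0: 'aaa' (length 3) -> 1 match(es)
  Run at pos 5: 'aaaaaaaa' (length 8) -> 4 match(es)
Matches found: ['aa', 'aa', 'aa', 'aa', 'aa']
Total: 5

5


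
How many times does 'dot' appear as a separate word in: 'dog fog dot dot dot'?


Scanning each word for exact match 'dot':
  Word 1: 'dog' -> no
  Word 2: 'fog' -> no
  Word 3: 'dot' -> MATCH
  Word 4: 'dot' -> MATCH
  Word 5: 'dot' -> MATCH
Total matches: 3

3


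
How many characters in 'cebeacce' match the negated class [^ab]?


Negated class [^ab] matches any char NOT in {a, b}
Scanning 'cebeacce':
  pos 0: 'c' -> MATCH
  pos 1: 'e' -> MATCH
  pos 2: 'b' -> no (excluded)
  pos 3: 'e' -> MATCH
  pos 4: 'a' -> no (excluded)
  pos 5: 'c' -> MATCH
  pos 6: 'c' -> MATCH
  pos 7: 'e' -> MATCH
Total matches: 6

6


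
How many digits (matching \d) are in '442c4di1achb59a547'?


\d matches any digit 0-9.
Scanning '442c4di1achb59a547':
  pos 0: '4' -> DIGIT
  pos 1: '4' -> DIGIT
  pos 2: '2' -> DIGIT
  pos 4: '4' -> DIGIT
  pos 7: '1' -> DIGIT
  pos 12: '5' -> DIGIT
  pos 13: '9' -> DIGIT
  pos 15: '5' -> DIGIT
  pos 16: '4' -> DIGIT
  pos 17: '7' -> DIGIT
Digits found: ['4', '4', '2', '4', '1', '5', '9', '5', '4', '7']
Total: 10

10


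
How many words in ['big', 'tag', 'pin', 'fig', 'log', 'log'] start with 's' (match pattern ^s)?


Pattern ^s anchors to start of word. Check which words begin with 's':
  'big' -> no
  'tag' -> no
  'pin' -> no
  'fig' -> no
  'log' -> no
  'log' -> no
Matching words: []
Count: 0

0


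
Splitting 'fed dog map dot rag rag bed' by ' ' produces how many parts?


Splitting by ' ' breaks the string at each occurrence of the separator.
Text: 'fed dog map dot rag rag bed'
Parts after split:
  Part 1: 'fed'
  Part 2: 'dog'
  Part 3: 'map'
  Part 4: 'dot'
  Part 5: 'rag'
  Part 6: 'rag'
  Part 7: 'bed'
Total parts: 7

7


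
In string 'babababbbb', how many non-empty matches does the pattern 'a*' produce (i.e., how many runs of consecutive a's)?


Pattern 'a*' matches zero or more a's. We want non-empty runs of consecutive a's.
String: 'babababbbb'
Walking through the string to find runs of a's:
  Run 1: positions 1-1 -> 'a'
  Run 2: positions 3-3 -> 'a'
  Run 3: positions 5-5 -> 'a'
Non-empty runs found: ['a', 'a', 'a']
Count: 3

3


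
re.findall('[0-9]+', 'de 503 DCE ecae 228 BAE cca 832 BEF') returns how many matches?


Pattern '[0-9]+' finds one or more digits.
Text: 'de 503 DCE ecae 228 BAE cca 832 BEF'
Scanning for matches:
  Match 1: '503'
  Match 2: '228'
  Match 3: '832'
Total matches: 3

3


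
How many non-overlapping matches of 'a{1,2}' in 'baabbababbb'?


Pattern 'a{1,2}' matches between 1 and 2 consecutive a's (greedy).
String: 'baabbababbb'
Finding runs of a's and applying greedy matching:
  Run at pos 1: 'aa' (length 2)
  Run at pos 5: 'a' (length 1)
  Run at pos 7: 'a' (length 1)
Matches: ['aa', 'a', 'a']
Count: 3

3


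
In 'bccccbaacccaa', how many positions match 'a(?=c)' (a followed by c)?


Lookahead 'a(?=c)' matches 'a' only when followed by 'c'.
String: 'bccccbaacccaa'
Checking each position where char is 'a':
  pos 6: 'a' -> no (next='a')
  pos 7: 'a' -> MATCH (next='c')
  pos 11: 'a' -> no (next='a')
Matching positions: [7]
Count: 1

1


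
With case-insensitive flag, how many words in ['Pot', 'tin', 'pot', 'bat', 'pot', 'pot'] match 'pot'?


Case-insensitive matching: compare each word's lowercase form to 'pot'.
  'Pot' -> lower='pot' -> MATCH
  'tin' -> lower='tin' -> no
  'pot' -> lower='pot' -> MATCH
  'bat' -> lower='bat' -> no
  'pot' -> lower='pot' -> MATCH
  'pot' -> lower='pot' -> MATCH
Matches: ['Pot', 'pot', 'pot', 'pot']
Count: 4

4


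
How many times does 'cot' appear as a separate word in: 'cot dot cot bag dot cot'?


Scanning each word for exact match 'cot':
  Word 1: 'cot' -> MATCH
  Word 2: 'dot' -> no
  Word 3: 'cot' -> MATCH
  Word 4: 'bag' -> no
  Word 5: 'dot' -> no
  Word 6: 'cot' -> MATCH
Total matches: 3

3


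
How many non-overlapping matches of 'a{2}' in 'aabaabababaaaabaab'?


Pattern 'a{2}' matches exactly 2 consecutive a's (greedy, non-overlapping).
String: 'aabaabababaaaabaab'
Scanning for runs of a's:
  Run at pos 0: 'aa' (length 2) -> 1 match(es)
  Run at pos 3: 'aa' (length 2) -> 1 match(es)
  Run at pos 6: 'a' (length 1) -> 0 match(es)
  Run at pos 8: 'a' (length 1) -> 0 match(es)
  Run at pos 10: 'aaaa' (length 4) -> 2 match(es)
  Run at pos 15: 'aa' (length 2) -> 1 match(es)
Matches found: ['aa', 'aa', 'aa', 'aa', 'aa']
Total: 5

5


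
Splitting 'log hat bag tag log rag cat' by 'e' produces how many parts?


Splitting by 'e' breaks the string at each occurrence of the separator.
Text: 'log hat bag tag log rag cat'
Parts after split:
  Part 1: 'log hat bag tag log rag cat'
Total parts: 1

1


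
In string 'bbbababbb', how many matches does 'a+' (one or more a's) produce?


Pattern 'a+' matches one or more consecutive a's.
String: 'bbbababbb'
Scanning for runs of a:
  Match 1: 'a' (length 1)
  Match 2: 'a' (length 1)
Total matches: 2

2


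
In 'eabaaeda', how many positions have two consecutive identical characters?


Looking for consecutive identical characters in 'eabaaeda':
  pos 0-1: 'e' vs 'a' -> different
  pos 1-2: 'a' vs 'b' -> different
  pos 2-3: 'b' vs 'a' -> different
  pos 3-4: 'a' vs 'a' -> MATCH ('aa')
  pos 4-5: 'a' vs 'e' -> different
  pos 5-6: 'e' vs 'd' -> different
  pos 6-7: 'd' vs 'a' -> different
Consecutive identical pairs: ['aa']
Count: 1

1
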